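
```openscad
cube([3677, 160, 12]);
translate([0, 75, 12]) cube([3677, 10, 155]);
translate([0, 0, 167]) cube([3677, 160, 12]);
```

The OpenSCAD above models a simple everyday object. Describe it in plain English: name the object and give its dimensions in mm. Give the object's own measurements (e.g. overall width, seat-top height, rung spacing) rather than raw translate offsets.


An I-beam lying along x, 3677 mm long. Overall section height 179 mm. Two flanges 160 mm wide (y) and 12 mm thick, one on the floor and one at the top; a web 10 mm thick runs between them, centred on the flange width.


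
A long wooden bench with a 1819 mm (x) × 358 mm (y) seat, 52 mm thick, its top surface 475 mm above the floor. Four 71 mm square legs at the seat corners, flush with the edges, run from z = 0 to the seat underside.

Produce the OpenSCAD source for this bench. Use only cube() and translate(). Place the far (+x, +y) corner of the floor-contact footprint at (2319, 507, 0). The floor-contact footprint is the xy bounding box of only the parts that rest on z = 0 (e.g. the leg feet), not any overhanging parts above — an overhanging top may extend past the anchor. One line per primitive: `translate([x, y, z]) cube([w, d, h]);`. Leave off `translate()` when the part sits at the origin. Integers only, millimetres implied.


// leg_h = 475 − 52 = 423
translate([500, 149, 423]) cube([1819, 358, 52]);
translate([500, 149, 0]) cube([71, 71, 423]);
translate([500, 436, 0]) cube([71, 71, 423]);
translate([2248, 149, 0]) cube([71, 71, 423]);
translate([2248, 436, 0]) cube([71, 71, 423]);


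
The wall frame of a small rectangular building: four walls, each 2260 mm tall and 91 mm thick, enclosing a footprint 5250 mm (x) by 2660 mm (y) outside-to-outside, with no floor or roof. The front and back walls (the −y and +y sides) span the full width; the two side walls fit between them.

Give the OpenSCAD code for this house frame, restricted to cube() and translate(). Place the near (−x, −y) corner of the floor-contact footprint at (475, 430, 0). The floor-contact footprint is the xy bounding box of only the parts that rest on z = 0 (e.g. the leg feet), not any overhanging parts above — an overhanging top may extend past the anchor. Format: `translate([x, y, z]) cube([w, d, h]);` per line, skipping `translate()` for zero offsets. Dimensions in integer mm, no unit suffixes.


translate([475, 430, 0]) cube([5250, 91, 2260]);
translate([475, 2999, 0]) cube([5250, 91, 2260]);
translate([475, 521, 0]) cube([91, 2478, 2260]);
translate([5634, 521, 0]) cube([91, 2478, 2260]);


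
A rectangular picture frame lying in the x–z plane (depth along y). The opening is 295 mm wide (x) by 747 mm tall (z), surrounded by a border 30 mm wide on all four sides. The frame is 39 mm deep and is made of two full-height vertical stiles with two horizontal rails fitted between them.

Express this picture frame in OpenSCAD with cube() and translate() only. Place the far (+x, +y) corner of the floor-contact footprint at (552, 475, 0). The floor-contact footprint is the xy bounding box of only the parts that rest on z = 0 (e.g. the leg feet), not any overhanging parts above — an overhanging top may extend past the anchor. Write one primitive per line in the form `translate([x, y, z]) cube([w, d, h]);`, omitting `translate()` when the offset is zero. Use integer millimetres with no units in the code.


translate([197, 436, 0]) cube([30, 39, 807]);
translate([522, 436, 0]) cube([30, 39, 807]);
translate([227, 436, 0]) cube([295, 39, 30]);
translate([227, 436, 777]) cube([295, 39, 30]);


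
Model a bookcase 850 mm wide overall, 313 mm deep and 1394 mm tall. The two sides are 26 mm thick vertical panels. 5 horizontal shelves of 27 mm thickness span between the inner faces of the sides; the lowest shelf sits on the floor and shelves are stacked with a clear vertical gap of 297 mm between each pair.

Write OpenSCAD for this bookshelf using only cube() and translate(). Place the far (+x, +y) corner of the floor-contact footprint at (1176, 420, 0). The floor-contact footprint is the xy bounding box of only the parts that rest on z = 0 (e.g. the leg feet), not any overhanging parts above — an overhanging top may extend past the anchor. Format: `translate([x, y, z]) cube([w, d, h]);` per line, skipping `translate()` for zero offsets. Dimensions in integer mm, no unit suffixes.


translate([326, 107, 0]) cube([26, 313, 1394]);
translate([1150, 107, 0]) cube([26, 313, 1394]);
translate([352, 107, 0]) cube([798, 313, 27]);
translate([352, 107, 324]) cube([798, 313, 27]);
translate([352, 107, 648]) cube([798, 313, 27]);
translate([352, 107, 972]) cube([798, 313, 27]);
translate([352, 107, 1296]) cube([798, 313, 27]);


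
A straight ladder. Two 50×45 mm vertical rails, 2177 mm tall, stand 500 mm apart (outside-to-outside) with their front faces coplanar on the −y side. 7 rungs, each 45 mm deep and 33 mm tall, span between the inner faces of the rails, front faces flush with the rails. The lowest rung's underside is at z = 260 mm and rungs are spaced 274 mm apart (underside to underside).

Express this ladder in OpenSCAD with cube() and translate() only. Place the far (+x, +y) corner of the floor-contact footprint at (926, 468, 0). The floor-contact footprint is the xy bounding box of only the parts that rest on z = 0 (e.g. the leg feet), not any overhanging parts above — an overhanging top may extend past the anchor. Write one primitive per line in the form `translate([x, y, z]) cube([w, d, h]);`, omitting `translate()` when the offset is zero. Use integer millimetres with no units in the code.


translate([426, 423, 0]) cube([50, 45, 2177]);
translate([876, 423, 0]) cube([50, 45, 2177]);
translate([476, 423, 260]) cube([400, 45, 33]);
translate([476, 423, 534]) cube([400, 45, 33]);
translate([476, 423, 808]) cube([400, 45, 33]);
translate([476, 423, 1082]) cube([400, 45, 33]);
translate([476, 423, 1356]) cube([400, 45, 33]);
translate([476, 423, 1630]) cube([400, 45, 33]);
translate([476, 423, 1904]) cube([400, 45, 33]);


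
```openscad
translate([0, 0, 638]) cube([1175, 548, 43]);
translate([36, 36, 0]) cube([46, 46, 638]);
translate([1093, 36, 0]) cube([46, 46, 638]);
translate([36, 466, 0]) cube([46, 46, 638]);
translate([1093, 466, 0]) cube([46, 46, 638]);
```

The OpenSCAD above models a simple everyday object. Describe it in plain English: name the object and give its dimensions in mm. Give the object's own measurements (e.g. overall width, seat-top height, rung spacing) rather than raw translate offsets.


A table: top 1175 mm (x) × 548 mm (y), 43 mm thick, upper face at z = 681 mm, on four 46×46 mm square legs, each inset 36 mm from the nearest pair of top edges from z = 0 to the bottom of the top.


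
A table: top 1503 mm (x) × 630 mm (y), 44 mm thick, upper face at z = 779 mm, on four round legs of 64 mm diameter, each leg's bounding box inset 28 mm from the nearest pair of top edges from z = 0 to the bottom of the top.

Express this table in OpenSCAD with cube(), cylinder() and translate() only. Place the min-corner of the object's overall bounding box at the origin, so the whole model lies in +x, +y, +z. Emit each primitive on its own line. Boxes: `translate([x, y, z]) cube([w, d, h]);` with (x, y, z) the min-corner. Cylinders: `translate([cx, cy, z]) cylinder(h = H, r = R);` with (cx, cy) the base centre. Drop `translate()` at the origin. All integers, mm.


translate([0, 0, 735]) cube([1503, 630, 44]);
translate([60, 60, 0]) cylinder(h = 735, r = 32);
translate([1443, 60, 0]) cylinder(h = 735, r = 32);
translate([60, 570, 0]) cylinder(h = 735, r = 32);
translate([1443, 570, 0]) cylinder(h = 735, r = 32);


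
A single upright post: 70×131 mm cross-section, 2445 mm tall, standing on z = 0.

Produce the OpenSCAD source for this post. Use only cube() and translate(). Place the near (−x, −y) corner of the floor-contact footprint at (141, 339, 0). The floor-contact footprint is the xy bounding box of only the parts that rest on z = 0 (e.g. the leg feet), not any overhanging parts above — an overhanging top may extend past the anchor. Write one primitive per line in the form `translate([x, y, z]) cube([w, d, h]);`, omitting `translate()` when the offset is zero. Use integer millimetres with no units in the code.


translate([141, 339, 0]) cube([70, 131, 2445]);


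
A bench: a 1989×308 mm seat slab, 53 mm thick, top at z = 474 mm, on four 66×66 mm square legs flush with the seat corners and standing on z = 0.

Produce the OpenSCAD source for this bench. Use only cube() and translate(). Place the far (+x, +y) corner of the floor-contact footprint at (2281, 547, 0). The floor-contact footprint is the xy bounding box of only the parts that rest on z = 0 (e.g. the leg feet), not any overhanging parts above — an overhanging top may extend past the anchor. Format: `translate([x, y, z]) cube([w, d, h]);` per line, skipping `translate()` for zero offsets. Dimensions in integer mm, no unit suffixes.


// leg_h = 474 − 53 = 421
translate([292, 239, 421]) cube([1989, 308, 53]);
translate([292, 239, 0]) cube([66, 66, 421]);
translate([292, 481, 0]) cube([66, 66, 421]);
translate([2215, 239, 0]) cube([66, 66, 421]);
translate([2215, 481, 0]) cube([66, 66, 421]);


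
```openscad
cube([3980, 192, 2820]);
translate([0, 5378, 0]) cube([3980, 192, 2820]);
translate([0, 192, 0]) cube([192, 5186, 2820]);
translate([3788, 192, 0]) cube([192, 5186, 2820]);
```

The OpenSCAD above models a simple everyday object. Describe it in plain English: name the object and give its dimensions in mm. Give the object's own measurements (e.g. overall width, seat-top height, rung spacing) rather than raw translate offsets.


The wall frame of a small rectangular building: four walls, each 2820 mm tall and 192 mm thick, enclosing a footprint 3980 mm (x) by 5570 mm (y) outside-to-outside, with no floor or roof. The front and back walls (the −y and +y sides) span the full width; the two side walls fit between them.


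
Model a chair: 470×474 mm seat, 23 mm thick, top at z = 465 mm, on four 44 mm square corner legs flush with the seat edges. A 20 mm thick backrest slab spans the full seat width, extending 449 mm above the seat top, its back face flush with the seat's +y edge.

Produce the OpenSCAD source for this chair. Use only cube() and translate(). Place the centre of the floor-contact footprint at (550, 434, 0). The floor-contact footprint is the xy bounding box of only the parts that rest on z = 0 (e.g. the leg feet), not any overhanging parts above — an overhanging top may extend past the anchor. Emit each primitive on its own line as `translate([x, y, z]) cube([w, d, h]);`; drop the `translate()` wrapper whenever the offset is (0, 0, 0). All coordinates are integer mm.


translate([315, 197, 442]) cube([470, 474, 23]);
translate([315, 197, 0]) cube([44, 44, 442]);
translate([741, 197, 0]) cube([44, 44, 442]);
translate([315, 627, 0]) cube([44, 44, 442]);
translate([741, 627, 0]) cube([44, 44, 442]);
translate([315, 651, 465]) cube([470, 20, 449]);


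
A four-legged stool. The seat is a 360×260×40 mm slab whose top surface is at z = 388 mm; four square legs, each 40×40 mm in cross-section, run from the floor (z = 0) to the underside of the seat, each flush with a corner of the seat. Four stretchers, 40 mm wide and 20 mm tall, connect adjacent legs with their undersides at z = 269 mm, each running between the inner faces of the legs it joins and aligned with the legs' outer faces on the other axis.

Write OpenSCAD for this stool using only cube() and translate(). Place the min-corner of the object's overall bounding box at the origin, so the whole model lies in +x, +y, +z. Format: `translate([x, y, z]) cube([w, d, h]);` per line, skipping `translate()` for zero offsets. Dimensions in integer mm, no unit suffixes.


// leg_h = 388 - 40 = 348
// stretcher span = 360 - 2*40 = 280
translate([0, 0, 348]) cube([360, 260, 40]);
cube([40, 40, 348]);
translate([320, 0, 0]) cube([40, 40, 348]);
translate([0, 220, 0]) cube([40, 40, 348]);
translate([320, 220, 0]) cube([40, 40, 348]);
translate([40, 0, 269]) cube([280, 40, 20]);
translate([40, 220, 269]) cube([280, 40, 20]);
translate([0, 40, 269]) cube([40, 180, 20]);
translate([320, 40, 269]) cube([40, 180, 20]);


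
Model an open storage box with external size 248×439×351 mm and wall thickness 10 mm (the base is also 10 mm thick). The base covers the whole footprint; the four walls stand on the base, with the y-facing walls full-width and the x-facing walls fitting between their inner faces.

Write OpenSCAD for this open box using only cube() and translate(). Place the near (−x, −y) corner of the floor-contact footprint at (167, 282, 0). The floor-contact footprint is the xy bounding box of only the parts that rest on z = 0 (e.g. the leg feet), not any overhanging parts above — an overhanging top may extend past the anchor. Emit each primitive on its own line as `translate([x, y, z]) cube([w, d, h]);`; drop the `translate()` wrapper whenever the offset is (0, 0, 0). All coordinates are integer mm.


translate([167, 282, 0]) cube([248, 439, 10]);
translate([167, 282, 10]) cube([248, 10, 341]);
translate([167, 711, 10]) cube([248, 10, 341]);
translate([167, 292, 10]) cube([10, 419, 341]);
translate([405, 292, 10]) cube([10, 419, 341]);


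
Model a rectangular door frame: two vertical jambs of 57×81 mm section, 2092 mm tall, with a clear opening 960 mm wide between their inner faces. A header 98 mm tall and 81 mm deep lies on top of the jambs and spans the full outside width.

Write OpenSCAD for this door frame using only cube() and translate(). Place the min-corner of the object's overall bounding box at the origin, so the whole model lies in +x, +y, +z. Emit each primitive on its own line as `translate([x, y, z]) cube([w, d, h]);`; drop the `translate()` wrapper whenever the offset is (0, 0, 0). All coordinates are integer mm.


cube([57, 81, 2092]);
translate([1017, 0, 0]) cube([57, 81, 2092]);
translate([0, 0, 2092]) cube([1074, 81, 98]);


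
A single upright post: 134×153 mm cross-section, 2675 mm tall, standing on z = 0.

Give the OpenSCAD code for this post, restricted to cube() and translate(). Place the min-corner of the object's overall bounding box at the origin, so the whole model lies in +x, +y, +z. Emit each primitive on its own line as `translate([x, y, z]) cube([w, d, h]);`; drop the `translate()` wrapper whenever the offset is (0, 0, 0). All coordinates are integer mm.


cube([134, 153, 2675]);


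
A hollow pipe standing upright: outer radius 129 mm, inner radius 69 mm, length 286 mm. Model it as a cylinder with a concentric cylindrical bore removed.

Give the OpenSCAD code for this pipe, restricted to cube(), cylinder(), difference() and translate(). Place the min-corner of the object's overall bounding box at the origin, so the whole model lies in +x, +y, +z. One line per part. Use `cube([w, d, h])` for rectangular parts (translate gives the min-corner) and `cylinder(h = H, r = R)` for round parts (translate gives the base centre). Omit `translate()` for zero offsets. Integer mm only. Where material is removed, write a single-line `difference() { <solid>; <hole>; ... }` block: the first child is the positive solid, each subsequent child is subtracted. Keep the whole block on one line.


difference() { translate([129, 129, 0]) cylinder(h = 286, r = 129); translate([129, 129, 0]) cylinder(h = 286, r = 69); }


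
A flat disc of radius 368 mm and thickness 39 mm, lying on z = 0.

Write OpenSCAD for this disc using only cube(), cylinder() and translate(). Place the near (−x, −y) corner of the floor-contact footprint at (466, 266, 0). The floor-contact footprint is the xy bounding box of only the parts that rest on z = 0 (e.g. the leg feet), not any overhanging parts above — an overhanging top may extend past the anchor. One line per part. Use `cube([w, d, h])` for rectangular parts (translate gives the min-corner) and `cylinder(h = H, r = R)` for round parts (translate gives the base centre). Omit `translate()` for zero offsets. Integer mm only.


translate([834, 634, 0]) cylinder(h = 39, r = 368);


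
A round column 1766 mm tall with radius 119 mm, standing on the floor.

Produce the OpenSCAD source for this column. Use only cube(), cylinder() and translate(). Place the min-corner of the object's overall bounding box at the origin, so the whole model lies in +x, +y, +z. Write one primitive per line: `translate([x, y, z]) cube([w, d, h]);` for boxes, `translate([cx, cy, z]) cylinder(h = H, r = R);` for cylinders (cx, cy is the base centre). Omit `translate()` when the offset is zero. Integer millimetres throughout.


translate([119, 119, 0]) cylinder(h = 1766, r = 119);


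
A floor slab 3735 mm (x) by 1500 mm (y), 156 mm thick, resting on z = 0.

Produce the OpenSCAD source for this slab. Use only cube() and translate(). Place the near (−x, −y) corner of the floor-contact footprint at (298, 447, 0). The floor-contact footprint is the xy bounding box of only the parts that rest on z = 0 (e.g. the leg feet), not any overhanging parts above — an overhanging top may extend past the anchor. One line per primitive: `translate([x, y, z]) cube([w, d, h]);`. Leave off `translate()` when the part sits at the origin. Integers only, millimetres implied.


translate([298, 447, 0]) cube([3735, 1500, 156]);


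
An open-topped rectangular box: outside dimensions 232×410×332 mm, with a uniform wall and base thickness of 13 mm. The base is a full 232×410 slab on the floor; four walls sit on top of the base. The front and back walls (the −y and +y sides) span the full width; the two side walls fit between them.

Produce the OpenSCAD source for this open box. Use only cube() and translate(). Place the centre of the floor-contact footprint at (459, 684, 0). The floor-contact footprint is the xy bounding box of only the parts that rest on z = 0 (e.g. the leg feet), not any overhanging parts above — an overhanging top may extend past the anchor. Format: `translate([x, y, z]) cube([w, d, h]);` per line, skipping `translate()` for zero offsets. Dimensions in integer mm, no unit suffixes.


translate([343, 479, 0]) cube([232, 410, 13]);
translate([343, 479, 13]) cube([232, 13, 319]);
translate([343, 876, 13]) cube([232, 13, 319]);
translate([343, 492, 13]) cube([13, 384, 319]);
translate([562, 492, 13]) cube([13, 384, 319]);


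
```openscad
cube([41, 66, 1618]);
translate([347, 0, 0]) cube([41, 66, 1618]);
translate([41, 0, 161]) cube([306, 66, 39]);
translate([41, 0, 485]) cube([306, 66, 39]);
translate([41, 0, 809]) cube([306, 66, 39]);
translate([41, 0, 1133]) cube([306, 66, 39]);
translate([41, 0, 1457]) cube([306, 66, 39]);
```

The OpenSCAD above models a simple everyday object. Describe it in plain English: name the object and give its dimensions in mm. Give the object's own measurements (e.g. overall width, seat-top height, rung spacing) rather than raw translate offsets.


A straight ladder. Two 41×66 mm vertical rails, 1618 mm tall, stand 388 mm apart (outside-to-outside) with their front faces coplanar on the −y side. 5 rungs, each 66 mm deep and 39 mm tall, span between the inner faces of the rails, front faces flush with the rails. The lowest rung's underside is at z = 161 mm and rungs are spaced 324 mm apart (underside to underside).


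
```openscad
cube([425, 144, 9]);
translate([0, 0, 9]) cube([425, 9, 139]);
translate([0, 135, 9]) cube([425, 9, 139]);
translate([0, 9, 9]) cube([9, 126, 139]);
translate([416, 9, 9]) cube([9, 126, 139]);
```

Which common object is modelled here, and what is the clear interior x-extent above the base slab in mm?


An open box. The internal width is 407 mm.

A 425×144 base slab with four walls standing on it — an open box. The base is 425 mm wide and the walls are 9 mm thick, so the internal width is 425 − 2 × 9 = 407 mm.


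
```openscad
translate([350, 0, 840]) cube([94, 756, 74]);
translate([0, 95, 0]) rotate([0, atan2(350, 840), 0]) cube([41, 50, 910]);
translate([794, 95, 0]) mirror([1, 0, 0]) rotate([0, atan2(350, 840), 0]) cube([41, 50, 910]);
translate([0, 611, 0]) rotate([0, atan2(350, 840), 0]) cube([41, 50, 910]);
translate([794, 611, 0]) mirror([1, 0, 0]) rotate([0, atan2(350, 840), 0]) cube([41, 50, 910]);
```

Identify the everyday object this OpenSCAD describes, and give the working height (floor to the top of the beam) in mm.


A sawhorse. The overall height is 914 mm.

A beam across two mirrored pairs of raked legs — a sawhorse. The beam's underside is at z = 840 (matching the legs' vertical rise in atan2(350, 840)) and the beam is 74 mm tall, so its top is at 840 + 74 = 914 mm. The raked legs top out at the beam's underside, so that is the highest point.


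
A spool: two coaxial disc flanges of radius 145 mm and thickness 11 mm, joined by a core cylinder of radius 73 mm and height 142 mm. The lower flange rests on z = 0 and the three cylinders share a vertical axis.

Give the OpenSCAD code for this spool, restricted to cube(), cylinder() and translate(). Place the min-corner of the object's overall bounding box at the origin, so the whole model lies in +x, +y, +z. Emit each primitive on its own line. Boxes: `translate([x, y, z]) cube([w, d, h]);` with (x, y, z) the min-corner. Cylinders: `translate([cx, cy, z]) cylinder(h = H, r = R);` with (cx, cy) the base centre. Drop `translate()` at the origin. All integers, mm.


translate([145, 145, 0]) cylinder(h = 11, r = 145);
translate([145, 145, 11]) cylinder(h = 142, r = 73);
translate([145, 145, 153]) cylinder(h = 11, r = 145);


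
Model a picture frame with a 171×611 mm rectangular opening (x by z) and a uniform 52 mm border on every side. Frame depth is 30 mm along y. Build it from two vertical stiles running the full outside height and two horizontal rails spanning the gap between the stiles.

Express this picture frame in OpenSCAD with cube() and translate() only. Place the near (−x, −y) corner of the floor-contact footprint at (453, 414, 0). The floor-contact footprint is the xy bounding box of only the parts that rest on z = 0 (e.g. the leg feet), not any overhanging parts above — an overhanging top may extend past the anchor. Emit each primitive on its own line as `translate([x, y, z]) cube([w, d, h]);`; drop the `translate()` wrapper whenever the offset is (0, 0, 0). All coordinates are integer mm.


translate([453, 414, 0]) cube([52, 30, 715]);
translate([676, 414, 0]) cube([52, 30, 715]);
translate([505, 414, 0]) cube([171, 30, 52]);
translate([505, 414, 663]) cube([171, 30, 52]);


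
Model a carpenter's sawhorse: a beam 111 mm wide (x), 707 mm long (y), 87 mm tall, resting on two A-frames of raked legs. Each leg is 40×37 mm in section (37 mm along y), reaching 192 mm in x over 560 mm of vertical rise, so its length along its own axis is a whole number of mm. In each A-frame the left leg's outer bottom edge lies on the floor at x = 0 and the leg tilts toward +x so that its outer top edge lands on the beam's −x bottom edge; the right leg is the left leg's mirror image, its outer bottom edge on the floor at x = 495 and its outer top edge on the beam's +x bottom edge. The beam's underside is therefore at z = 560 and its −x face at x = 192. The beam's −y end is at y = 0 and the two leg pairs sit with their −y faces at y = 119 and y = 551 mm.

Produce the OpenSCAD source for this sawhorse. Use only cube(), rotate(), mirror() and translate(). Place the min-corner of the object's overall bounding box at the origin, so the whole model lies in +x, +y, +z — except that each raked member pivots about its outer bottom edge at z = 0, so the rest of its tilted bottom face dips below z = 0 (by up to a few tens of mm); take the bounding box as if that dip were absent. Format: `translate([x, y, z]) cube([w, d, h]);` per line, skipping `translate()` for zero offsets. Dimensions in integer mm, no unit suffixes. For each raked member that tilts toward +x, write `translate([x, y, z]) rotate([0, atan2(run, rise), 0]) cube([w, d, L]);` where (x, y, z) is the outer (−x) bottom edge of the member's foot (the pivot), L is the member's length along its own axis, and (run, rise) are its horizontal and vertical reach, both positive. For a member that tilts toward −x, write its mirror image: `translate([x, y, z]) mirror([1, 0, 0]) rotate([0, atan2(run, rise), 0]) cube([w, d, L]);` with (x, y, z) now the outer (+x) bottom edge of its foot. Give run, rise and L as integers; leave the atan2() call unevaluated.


// leg length = √(192² + 560²) = 592
// right-leg outer foot x = 2·192 + 111 = 495
// beam min-corner = (192, 0, 560)
translate([192, 0, 560]) cube([111, 707, 87]);
translate([0, 119, 0]) rotate([0, atan2(192, 560), 0]) cube([40, 37, 592]);
translate([495, 119, 0]) mirror([1, 0, 0]) rotate([0, atan2(192, 560), 0]) cube([40, 37, 592]);
translate([0, 551, 0]) rotate([0, atan2(192, 560), 0]) cube([40, 37, 592]);
translate([495, 551, 0]) mirror([1, 0, 0]) rotate([0, atan2(192, 560), 0]) cube([40, 37, 592]);


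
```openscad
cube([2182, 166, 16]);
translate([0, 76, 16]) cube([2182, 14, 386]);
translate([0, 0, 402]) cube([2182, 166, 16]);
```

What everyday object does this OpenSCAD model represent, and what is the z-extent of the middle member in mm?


An I-beam. The web height is 386 mm.

Two wide flanges with a thin centred web — an I-beam. Overall 418 mm minus two 16 mm flanges gives a web of 418 − 2·16 = 386 mm.


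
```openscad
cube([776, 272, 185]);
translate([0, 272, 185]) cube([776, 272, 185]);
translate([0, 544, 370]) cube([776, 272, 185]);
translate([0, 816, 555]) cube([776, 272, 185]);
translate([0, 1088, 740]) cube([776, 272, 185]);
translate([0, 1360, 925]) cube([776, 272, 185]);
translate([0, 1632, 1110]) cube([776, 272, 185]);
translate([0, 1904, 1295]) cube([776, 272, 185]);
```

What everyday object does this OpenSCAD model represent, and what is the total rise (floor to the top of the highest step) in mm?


A staircase. The total rise is 1480 mm.

8 identical blocks, each offset up and back from the previous — a staircase. Each step is 185 mm tall and there are 8 of them, so the total rise is 8 × 185 = 1480 mm.


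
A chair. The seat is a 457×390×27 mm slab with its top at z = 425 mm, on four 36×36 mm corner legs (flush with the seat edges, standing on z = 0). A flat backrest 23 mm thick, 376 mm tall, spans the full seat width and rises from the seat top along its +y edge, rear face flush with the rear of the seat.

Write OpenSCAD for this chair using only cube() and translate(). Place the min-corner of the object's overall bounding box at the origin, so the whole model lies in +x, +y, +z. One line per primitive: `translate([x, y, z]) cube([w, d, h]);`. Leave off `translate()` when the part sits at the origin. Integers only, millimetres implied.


translate([0, 0, 398]) cube([457, 390, 27]);
cube([36, 36, 398]);
translate([421, 0, 0]) cube([36, 36, 398]);
translate([0, 354, 0]) cube([36, 36, 398]);
translate([421, 354, 0]) cube([36, 36, 398]);
translate([0, 367, 425]) cube([457, 23, 376]);


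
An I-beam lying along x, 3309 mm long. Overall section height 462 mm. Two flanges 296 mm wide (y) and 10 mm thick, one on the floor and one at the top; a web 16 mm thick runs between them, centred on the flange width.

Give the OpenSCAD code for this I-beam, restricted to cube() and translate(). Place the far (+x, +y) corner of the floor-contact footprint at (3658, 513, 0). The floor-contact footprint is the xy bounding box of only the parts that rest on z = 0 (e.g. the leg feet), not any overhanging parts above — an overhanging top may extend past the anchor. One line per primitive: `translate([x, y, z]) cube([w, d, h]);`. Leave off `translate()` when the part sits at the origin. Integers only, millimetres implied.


translate([349, 217, 0]) cube([3309, 296, 10]);
translate([349, 357, 10]) cube([3309, 16, 442]);
translate([349, 217, 452]) cube([3309, 296, 10]);


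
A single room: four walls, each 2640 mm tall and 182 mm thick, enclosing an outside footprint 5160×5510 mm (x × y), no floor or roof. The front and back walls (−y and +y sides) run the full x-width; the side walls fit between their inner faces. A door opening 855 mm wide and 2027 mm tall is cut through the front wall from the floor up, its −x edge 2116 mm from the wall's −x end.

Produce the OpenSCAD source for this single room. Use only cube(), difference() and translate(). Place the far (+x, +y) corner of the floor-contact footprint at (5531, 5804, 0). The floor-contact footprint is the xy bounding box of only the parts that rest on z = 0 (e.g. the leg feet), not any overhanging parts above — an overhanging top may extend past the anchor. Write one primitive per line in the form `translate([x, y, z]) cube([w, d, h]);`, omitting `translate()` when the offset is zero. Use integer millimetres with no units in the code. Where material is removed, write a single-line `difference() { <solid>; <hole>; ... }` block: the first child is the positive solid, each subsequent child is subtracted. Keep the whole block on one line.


difference() { translate([371, 294, 0]) cube([5160, 182, 2640]); translate([2487, 294, 0]) cube([855, 182, 2027]); }
translate([371, 5622, 0]) cube([5160, 182, 2640]);
translate([371, 476, 0]) cube([182, 5146, 2640]);
translate([5349, 476, 0]) cube([182, 5146, 2640]);


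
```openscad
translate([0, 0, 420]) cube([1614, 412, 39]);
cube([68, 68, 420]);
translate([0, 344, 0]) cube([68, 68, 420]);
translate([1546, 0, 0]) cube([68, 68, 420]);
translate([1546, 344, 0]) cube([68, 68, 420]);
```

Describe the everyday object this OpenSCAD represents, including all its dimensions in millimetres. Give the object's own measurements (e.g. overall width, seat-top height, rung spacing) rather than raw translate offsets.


A bench: a 1614×412 mm seat slab, 39 mm thick, top at z = 459 mm, on four 68×68 mm square legs flush with the seat corners and standing on z = 0.


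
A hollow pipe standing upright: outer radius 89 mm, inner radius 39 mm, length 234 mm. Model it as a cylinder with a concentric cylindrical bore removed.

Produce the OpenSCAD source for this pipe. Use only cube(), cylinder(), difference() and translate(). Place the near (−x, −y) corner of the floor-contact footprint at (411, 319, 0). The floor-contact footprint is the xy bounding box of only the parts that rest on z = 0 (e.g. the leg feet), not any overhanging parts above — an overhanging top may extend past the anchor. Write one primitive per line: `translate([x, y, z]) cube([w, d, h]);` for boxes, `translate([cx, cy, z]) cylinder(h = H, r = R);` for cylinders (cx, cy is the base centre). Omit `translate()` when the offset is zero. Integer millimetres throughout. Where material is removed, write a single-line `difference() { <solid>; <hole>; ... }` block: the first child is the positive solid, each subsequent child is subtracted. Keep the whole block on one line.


difference() { translate([500, 408, 0]) cylinder(h = 234, r = 89); translate([500, 408, 0]) cylinder(h = 234, r = 39); }


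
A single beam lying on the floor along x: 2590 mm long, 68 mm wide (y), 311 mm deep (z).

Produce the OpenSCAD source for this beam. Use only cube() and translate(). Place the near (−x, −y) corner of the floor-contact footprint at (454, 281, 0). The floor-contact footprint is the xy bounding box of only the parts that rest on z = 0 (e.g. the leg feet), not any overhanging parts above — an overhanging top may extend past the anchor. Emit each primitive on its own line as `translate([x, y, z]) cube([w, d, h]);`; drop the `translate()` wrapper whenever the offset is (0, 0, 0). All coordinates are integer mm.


translate([454, 281, 0]) cube([2590, 68, 311]);


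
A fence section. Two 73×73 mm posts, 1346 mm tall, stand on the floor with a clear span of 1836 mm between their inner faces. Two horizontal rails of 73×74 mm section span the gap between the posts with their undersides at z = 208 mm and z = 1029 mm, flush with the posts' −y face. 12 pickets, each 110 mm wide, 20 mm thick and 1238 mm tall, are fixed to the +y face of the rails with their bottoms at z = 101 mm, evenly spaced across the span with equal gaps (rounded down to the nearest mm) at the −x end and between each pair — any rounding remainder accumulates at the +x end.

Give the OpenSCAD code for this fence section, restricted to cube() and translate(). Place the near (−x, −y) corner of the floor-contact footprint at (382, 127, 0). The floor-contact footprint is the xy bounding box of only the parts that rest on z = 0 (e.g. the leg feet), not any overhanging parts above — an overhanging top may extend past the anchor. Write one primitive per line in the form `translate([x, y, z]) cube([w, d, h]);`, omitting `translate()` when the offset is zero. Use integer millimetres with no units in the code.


translate([382, 127, 0]) cube([73, 73, 1346]);
translate([2291, 127, 0]) cube([73, 73, 1346]);
translate([455, 127, 208]) cube([1836, 73, 74]);
translate([455, 127, 1029]) cube([1836, 73, 74]);
translate([494, 200, 101]) cube([110, 20, 1238]);
translate([643, 200, 101]) cube([110, 20, 1238]);
translate([792, 200, 101]) cube([110, 20, 1238]);
translate([941, 200, 101]) cube([110, 20, 1238]);
translate([1090, 200, 101]) cube([110, 20, 1238]);
translate([1239, 200, 101]) cube([110, 20, 1238]);
translate([1388, 200, 101]) cube([110, 20, 1238]);
translate([1537, 200, 101]) cube([110, 20, 1238]);
translate([1686, 200, 101]) cube([110, 20, 1238]);
translate([1835, 200, 101]) cube([110, 20, 1238]);
translate([1984, 200, 101]) cube([110, 20, 1238]);
translate([2133, 200, 101]) cube([110, 20, 1238]);


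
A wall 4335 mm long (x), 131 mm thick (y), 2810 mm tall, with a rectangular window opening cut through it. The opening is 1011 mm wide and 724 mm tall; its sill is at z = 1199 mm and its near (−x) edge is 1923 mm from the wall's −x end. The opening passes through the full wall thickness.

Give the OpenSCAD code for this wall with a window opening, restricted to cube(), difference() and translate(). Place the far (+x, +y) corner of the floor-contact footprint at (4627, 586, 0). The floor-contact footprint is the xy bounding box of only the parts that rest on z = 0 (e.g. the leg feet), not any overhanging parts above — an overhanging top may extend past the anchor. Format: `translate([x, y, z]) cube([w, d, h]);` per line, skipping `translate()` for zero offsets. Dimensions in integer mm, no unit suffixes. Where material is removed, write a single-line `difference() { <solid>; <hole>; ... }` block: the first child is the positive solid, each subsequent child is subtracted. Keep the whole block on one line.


difference() { translate([292, 455, 0]) cube([4335, 131, 2810]); translate([2215, 455, 1199]) cube([1011, 131, 724]); }


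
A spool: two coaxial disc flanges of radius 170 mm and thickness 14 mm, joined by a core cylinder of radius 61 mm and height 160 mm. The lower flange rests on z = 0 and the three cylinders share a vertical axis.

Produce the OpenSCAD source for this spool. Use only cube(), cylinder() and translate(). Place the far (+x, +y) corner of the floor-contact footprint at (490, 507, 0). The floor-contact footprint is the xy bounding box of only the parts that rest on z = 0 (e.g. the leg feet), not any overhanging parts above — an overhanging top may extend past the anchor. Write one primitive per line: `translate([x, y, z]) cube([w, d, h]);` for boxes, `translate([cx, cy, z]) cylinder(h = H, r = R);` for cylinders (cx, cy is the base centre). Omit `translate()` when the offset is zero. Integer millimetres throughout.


translate([320, 337, 0]) cylinder(h = 14, r = 170);
translate([320, 337, 14]) cylinder(h = 160, r = 61);
translate([320, 337, 174]) cylinder(h = 14, r = 170);


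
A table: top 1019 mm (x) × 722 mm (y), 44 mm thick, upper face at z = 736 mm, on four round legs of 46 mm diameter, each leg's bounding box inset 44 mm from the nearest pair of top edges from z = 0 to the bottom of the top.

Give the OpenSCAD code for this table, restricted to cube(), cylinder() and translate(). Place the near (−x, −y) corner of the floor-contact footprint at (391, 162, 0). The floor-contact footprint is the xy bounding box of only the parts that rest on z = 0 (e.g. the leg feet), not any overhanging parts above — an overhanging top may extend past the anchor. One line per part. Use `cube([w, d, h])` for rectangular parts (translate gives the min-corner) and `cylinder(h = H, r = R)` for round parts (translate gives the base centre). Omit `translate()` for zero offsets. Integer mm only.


translate([347, 118, 692]) cube([1019, 722, 44]);
translate([414, 185, 0]) cylinder(h = 692, r = 23);
translate([1299, 185, 0]) cylinder(h = 692, r = 23);
translate([414, 773, 0]) cylinder(h = 692, r = 23);
translate([1299, 773, 0]) cylinder(h = 692, r = 23);


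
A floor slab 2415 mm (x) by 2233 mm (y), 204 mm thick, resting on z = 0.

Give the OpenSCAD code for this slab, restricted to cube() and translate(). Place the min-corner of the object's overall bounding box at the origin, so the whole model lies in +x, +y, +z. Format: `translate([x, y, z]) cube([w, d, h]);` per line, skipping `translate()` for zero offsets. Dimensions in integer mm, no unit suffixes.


cube([2415, 2233, 204]);


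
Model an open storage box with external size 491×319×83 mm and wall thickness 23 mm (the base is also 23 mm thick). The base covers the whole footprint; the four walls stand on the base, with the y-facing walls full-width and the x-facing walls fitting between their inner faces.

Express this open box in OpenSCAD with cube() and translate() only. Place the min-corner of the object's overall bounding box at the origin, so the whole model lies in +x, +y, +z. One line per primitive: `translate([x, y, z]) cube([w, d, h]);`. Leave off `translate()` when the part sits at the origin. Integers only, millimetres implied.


cube([491, 319, 23]);
translate([0, 0, 23]) cube([491, 23, 60]);
translate([0, 296, 23]) cube([491, 23, 60]);
translate([0, 23, 23]) cube([23, 273, 60]);
translate([468, 23, 23]) cube([23, 273, 60]);


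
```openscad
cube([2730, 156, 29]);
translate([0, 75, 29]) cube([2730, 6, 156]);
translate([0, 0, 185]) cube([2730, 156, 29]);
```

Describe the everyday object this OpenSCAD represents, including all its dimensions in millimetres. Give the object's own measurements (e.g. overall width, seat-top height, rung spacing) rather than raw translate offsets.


An I-beam lying along x, 2730 mm long. Overall section height 214 mm. Two flanges 156 mm wide (y) and 29 mm thick, one on the floor and one at the top; a web 6 mm thick runs between them, centred on the flange width.


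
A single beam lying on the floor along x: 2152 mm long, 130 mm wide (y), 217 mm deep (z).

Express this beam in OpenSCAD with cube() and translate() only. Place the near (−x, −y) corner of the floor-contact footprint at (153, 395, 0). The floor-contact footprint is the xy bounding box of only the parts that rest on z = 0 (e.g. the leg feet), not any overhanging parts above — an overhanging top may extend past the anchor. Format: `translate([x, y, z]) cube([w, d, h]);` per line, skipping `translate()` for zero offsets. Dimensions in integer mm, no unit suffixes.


translate([153, 395, 0]) cube([2152, 130, 217]);


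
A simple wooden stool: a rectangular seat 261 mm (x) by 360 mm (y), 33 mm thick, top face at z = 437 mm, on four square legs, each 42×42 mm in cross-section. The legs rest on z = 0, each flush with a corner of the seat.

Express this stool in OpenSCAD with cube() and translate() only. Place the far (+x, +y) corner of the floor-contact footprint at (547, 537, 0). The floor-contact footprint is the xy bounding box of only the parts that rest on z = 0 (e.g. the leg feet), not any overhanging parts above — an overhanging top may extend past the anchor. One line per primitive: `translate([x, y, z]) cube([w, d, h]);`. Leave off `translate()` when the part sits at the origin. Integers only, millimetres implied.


translate([286, 177, 404]) cube([261, 360, 33]);
translate([286, 177, 0]) cube([42, 42, 404]);
translate([505, 177, 0]) cube([42, 42, 404]);
translate([286, 495, 0]) cube([42, 42, 404]);
translate([505, 495, 0]) cube([42, 42, 404]);
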